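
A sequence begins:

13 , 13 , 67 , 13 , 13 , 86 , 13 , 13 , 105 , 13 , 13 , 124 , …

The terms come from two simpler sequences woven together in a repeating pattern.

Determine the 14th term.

13

The slot pattern repeats as AAB (period 3), so there are 2 interleaved tracks.
Subsequence A: 13, 13, 13, 13, 13, 13, 13, 13 (constant 13).
Subsequence B: 67, 86, 105, 124 (arithmetic with common difference +19).
Term 14 comes from subsequence A (its 10th entry): 13.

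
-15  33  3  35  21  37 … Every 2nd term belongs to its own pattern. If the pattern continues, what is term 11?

Taking every 2nd term gives 2 separate tracks.
Stream A: -15, 3, 21 — arithmetic, step +18.
Stream B: 33, 35, 37 — linear: a_n = 31 + 2·n.
Position 11 falls in stream A as its term 6, giving 75.

75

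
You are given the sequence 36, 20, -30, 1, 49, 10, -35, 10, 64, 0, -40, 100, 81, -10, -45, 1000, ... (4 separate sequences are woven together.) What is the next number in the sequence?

Split by position mod 4 into 4 tracks.
Track A: 36, 49, 64, 81 — the squares 6², 7², 8², ….
Track B: 20, 10, 0, -10 — linear: a_n = 30 − 10·n.
Track C: -30, -35, -40, -45 — linear: a_n = -25 − 5·n.
Track D: 1, 10, 100, 1000 — powers of 10.
Position 17 → track A, term 5 = 100.

100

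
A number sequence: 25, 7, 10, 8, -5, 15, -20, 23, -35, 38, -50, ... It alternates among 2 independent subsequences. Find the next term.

61

Positions 1, 3, 5, … form one subsequence and positions 2, 4, 6, … form another.
Subsequence A = 25, 10, -5, -20, -35, -50: arithmetic with common difference −15.
Subsequence B = 7, 8, 15, 23, 38: a Fibonacci-like recurrence a_n = a_{n-1} + a_{n-2}.
Term 12 comes from subsequence B (its 6th entry): 61.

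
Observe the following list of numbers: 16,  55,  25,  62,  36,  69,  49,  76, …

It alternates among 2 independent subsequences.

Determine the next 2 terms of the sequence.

64, 83

Odd-indexed and even-indexed terms follow separate rules.
Track A: 16, 25, 36, 49. Perfect squares starting at 4².
Track B: 55, 62, 69, 76. Arithmetic with common difference +7.
The 9th slot belongs to track A; its 5th term is 64.
The 10th slot belongs to track B; its 5th term is 83.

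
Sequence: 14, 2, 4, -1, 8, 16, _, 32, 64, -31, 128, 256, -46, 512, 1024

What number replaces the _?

The slot pattern repeats as ABB (period 3), so there are 2 interleaved tracks.
Subsequence A is 14, -1, ?, -31, -46, which is linear: a_n = 29 − 15·n.
Subsequence B is 2, 4, 8, 16, 32, 64, 128, 256, 512, 1024, which is powers of 2.
So the missing entry in subsequence A is -16.

-16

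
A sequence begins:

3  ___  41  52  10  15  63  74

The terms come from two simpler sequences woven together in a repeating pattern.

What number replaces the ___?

6

Positions follow the repeating pattern AABB; grouping by letter gives 2 tracks.
Subsequence A: 3, ?, 10, 15. Triangular numbers n(n+1)/2 for n = 2, 3, ….
Subsequence B: 41, 52, 63, 74. Arithmetic, step +11.
Filling subsequence A at index 2 by its rule yields 6.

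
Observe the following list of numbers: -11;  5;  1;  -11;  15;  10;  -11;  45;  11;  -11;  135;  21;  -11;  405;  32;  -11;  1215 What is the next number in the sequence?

Taking every 3rd term gives 3 separate tracks.
Track A: -11, -11, -11, -11, -11, -11. Constant -11.
Track B: 5, 15, 45, 135, 405, 1215. Geometric, ×3 each step.
Track C: 1, 10, 11, 21, 32. Fibonacci-style (each term is the sum of the two before it).
Position 18 falls in track C as its term 6, giving 53.

53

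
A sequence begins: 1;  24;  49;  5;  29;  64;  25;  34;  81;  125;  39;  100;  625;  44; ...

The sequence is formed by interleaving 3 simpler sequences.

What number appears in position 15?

121

Taking every 3rd term gives 3 separate tracks.
Stream A: 1, 5, 25, 125, 625. Powers 5^0, 5^1, 5^2, ….
Stream B: 24, 29, 34, 39, 44. Adding 5 each time.
Stream C: 49, 64, 81, 100. The squares 7², 8², 9², ….
The 15th slot belongs to stream C; its 5th term is 121.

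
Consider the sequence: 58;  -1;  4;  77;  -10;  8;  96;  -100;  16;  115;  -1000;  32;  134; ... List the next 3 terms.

The terms cycle through 3 interleaved subsequences.
Track A = 58, 77, 96, 115, 134: arithmetic, step +19.
Track B = -1, -10, -100, -1000: multiplying by 10 each time.
Track C = 4, 8, 16, 32: powers 2^2, 2^3, 2^4, ….
Position 14 falls in track B as its term 5, giving -10000.
The 15th slot belongs to track C; its 5th term is 64.
Position 16 falls in track A as its term 6, giving 153.

-10000, 64, 153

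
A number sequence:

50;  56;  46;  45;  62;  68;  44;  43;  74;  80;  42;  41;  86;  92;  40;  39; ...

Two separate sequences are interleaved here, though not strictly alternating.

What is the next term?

98

The slot pattern repeats as AABB (period 4), so there are 2 interleaved tracks.
Track A: 50, 56, 62, 68, 74, 80, 86, 92 (arithmetic, step +6).
Track B: 46, 45, 44, 43, 42, 41, 40, 39 (subtracting 1 each time).
Position 17 falls in track A as its term 9, giving 98.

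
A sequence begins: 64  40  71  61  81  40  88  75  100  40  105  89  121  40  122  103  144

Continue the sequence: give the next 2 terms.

40, 139

Split by position mod 4: positions 1, 5, 9, … form one track, and each other residue class forms its own.
Track A: 64, 81, 100, 121, 144 — consecutive squares n² from n = 8.
Track B: 40, 40, 40, 40 — the constant sequence 40.
Track C: 71, 88, 105, 122 — arithmetic with common difference +17.
Track D: 61, 75, 89, 103 — adding 14 each time.
Position 18 falls in track B as its term 5, giving 40.
Position 19 → track C, term 5 = 139.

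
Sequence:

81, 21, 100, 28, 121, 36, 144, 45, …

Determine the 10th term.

Split by position mod 2 into 2 tracks.
Subsequence A: 81, 100, 121, 144. Consecutive squares n² from n = 9.
Subsequence B: 21, 28, 36, 45. Triangular numbers n(n+1)/2 for n = 6, 7, ….
The 10th slot belongs to subsequence B; its 5th term is 55.

55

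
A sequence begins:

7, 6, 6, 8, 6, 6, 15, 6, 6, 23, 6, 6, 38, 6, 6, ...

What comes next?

61

The slot pattern repeats as ABB (period 3), so there are 2 interleaved tracks.
Subsequence A = 7, 8, 15, 23, 38: a Fibonacci-like recurrence a_n = a_{n-1} + a_{n-2}.
Subsequence B = 6, 6, 6, 6, 6, 6, 6, 6, 6, 6: always 6.
The 16th slot belongs to subsequence A; its 6th term is 61.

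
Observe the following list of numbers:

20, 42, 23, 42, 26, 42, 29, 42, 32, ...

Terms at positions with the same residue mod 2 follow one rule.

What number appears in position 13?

Odd-indexed and even-indexed terms follow separate rules.
Track A: 20, 23, 26, 29, 32. Adding 3 each time.
Track B: 42, 42, 42, 42. The constant sequence 42.
Position 13 → track A, term 7 = 38.

38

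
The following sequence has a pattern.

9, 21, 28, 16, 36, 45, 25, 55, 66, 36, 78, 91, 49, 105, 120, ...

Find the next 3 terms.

Reading positions in blocks of 3 reveals the pattern ABB — 2 tracks woven together.
Subsequence A is 9, 16, 25, 36, 49, which is consecutive squares n² from n = 3.
Subsequence B is 21, 28, 36, 45, 55, 66, 78, 91, 105, 120, which is the triangular numbers T_6, T_7, ….
Term 16 comes from subsequence A (its 6th entry): 64.
Position 17 falls in subsequence B as its term 11, giving 136.
Position 18 → subsequence B, term 12 = 153.

64, 136, 153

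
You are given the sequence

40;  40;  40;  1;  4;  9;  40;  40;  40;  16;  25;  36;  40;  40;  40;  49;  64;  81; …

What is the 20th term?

Positions follow the repeating pattern AAABBB; grouping by letter gives 2 tracks.
Stream A is 40, 40, 40, 40, 40, 40, 40, 40, 40, which is always 40.
Stream B is 1, 4, 9, 16, 25, 36, 49, 64, 81, which is consecutive squares n² from n = 1.
Position 20 → stream A, term 11 = 40.

40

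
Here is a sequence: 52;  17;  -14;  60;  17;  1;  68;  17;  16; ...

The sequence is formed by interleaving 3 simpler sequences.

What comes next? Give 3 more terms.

76, 17, 31

Read the sequence 3 terms at a time; column i is its own pattern.
Stream A is 52, 60, 68, which is adding 8 each time.
Stream B is 17, 17, 17, which is constant 17.
Stream C is -14, 1, 16, which is arithmetic, step +15.
Position 10 → stream A, term 4 = 76.
The 11th slot belongs to stream B; its 4th term is 17.
The 12th slot belongs to stream C; its 4th term is 31.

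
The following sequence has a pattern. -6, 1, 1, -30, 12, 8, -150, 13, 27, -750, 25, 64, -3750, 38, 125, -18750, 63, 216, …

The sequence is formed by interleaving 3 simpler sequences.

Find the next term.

The terms cycle through 3 interleaved subsequences.
Subsequence A: -6, -30, -150, -750, -3750, -18750 — a geometric progression (common ratio 5).
Subsequence B: 1, 12, 13, 25, 38, 63 — a Fibonacci-like recurrence a_n = a_{n-1} + a_{n-2}.
Subsequence C: 1, 8, 27, 64, 125, 216 — consecutive cubes n³ from n = 1.
Term 19 comes from subsequence A (its 7th entry): -93750.

-93750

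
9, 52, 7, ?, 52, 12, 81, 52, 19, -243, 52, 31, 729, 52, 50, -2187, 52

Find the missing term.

Read the sequence 3 terms at a time; column i is its own pattern.
Subsequence A = 9, ?, 81, -243, 729, -2187: geometric with ratio -3.
Subsequence B = 52, 52, 52, 52, 52, 52: the constant sequence 52.
Subsequence C = 7, 12, 19, 31, 50: each term equals the sum of the previous two.
The gap is subsequence A's term 2; the rule gives -27.

-27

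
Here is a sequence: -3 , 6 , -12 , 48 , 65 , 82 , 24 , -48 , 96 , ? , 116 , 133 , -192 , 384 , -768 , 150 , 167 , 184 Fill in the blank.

99

Reading positions in blocks of 6 reveals the pattern AAABBB — 2 tracks woven together.
Track A: -3, 6, -12, 24, -48, 96, -192, 384, -768. Geometric with ratio -2.
Track B: 48, 65, 82, ?, 116, 133, 150, 167, 184. Linear: a_n = 31 + 17·n.
Filling track B at index 4 by its rule yields 99.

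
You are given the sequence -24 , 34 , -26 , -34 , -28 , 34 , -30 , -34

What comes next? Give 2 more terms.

Taking every 2nd term gives 2 separate tracks.
Subsequence A: -24, -26, -28, -30 — subtracting 2 each time.
Subsequence B: 34, -34, 34, -34 — alternating ±34.
Term 9 comes from subsequence A (its 5th entry): -32.
Position 10 falls in subsequence B as its term 5, giving 34.

-32, 34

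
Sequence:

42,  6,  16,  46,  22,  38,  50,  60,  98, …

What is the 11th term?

Positions follow the repeating pattern ABB; grouping by letter gives 2 tracks.
Subsequence A = 42, 46, 50: adding 4 each time.
Subsequence B = 6, 16, 22, 38, 60, 98: a Fibonacci-like recurrence a_n = a_{n-1} + a_{n-2}.
The 11th slot belongs to subsequence B; its 7th term is 158.

158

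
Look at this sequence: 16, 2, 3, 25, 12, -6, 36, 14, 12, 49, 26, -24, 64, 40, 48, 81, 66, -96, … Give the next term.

100

Read the sequence 3 terms at a time; column i is its own pattern.
Subsequence A = 16, 25, 36, 49, 64, 81: the squares 4², 5², 6², ….
Subsequence B = 2, 12, 14, 26, 40, 66: Fibonacci-style (each term is the sum of the two before it).
Subsequence C = 3, -6, 12, -24, 48, -96: geometric, ×-2 each step.
Term 19 comes from subsequence A (its 7th entry): 100.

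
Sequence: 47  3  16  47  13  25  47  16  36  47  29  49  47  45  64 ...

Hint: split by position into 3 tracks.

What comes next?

Split by position mod 3: positions 1, 4, 7, … form one track, and each other residue class forms its own.
Subsequence A: 47, 47, 47, 47, 47. The constant sequence 47.
Subsequence B: 3, 13, 16, 29, 45. Each term equals the sum of the previous two.
Subsequence C: 16, 25, 36, 49, 64. The squares 4², 5², 6², ….
Term 16 comes from subsequence A (its 6th entry): 47.

47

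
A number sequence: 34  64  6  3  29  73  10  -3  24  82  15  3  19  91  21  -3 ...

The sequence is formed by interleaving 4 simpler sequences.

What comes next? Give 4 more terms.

The terms cycle through 4 interleaved subsequences.
Track A: 34, 29, 24, 19 (linear: a_n = 39 − 5·n).
Track B: 64, 73, 82, 91 (linear: a_n = 55 + 9·n).
Track C: 6, 10, 15, 21 (the triangular numbers T_3, T_4, …).
Track D: 3, -3, 3, -3 (oscillating between 3 and -3).
The 17th slot belongs to track A; its 5th term is 14.
Term 18 comes from track B (its 5th entry): 100.
The 19th slot belongs to track C; its 5th term is 28.
The 20th slot belongs to track D; its 5th term is 3.

14, 100, 28, 3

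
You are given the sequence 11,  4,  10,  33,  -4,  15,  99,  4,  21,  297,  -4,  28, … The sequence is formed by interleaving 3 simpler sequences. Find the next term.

891

Split by position mod 3 into 3 tracks.
Track A: 11, 33, 99, 297 — geometric with ratio 3.
Track B: 4, -4, 4, -4 — oscillating between 4 and -4.
Track C: 10, 15, 21, 28 — triangular numbers n(n+1)/2 for n = 4, 5, ….
The 13th slot belongs to track A; its 5th term is 891.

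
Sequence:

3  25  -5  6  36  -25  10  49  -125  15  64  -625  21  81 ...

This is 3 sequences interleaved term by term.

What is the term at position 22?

Split by position mod 3: positions 1, 4, 7, … form one track, and each other residue class forms its own.
Stream A: 3, 6, 10, 15, 21 (triangular numbers starting at T_2).
Stream B: 25, 36, 49, 64, 81 (consecutive squares n² from n = 5).
Stream C: -5, -25, -125, -625 (geometric with ratio 5).
Position 22 → stream A, term 8 = 45.

45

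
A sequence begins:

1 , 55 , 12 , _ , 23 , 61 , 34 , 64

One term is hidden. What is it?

Taking every 2nd term gives 2 separate tracks.
Subsequence A: 1, 12, 23, 34. Arithmetic with common difference +11.
Subsequence B: 55, ?, 61, 64. Arithmetic, step +3.
Subsequence B's pattern makes the blank 58.

58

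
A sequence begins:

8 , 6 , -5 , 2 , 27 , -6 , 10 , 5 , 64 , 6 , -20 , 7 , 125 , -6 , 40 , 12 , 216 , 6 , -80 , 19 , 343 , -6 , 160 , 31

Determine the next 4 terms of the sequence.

512, 6, -320, 50

Split by position mod 4: positions 1, 5, 9, … form one track, and each other residue class forms its own.
Stream A = 8, 27, 64, 125, 216, 343: the cubes 2³, 3³, 4³, ….
Stream B = 6, -6, 6, -6, 6, -6: alternating ±6.
Stream C = -5, 10, -20, 40, -80, 160: multiplying by -2 each time.
Stream D = 2, 5, 7, 12, 19, 31: Fibonacci-style (each term is the sum of the two before it).
Position 25 → stream A, term 7 = 512.
Position 26 falls in stream B as its term 7, giving 6.
Term 27 comes from stream C (its 7th entry): -320.
Position 28 falls in stream D as its term 7, giving 50.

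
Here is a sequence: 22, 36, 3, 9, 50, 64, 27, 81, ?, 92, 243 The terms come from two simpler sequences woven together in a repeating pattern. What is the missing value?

Reading positions in blocks of 4 reveals the pattern AABB — 2 tracks woven together.
Track A: 22, 36, 50, 64, ?, 92 — arithmetic with common difference +14.
Track B: 3, 9, 27, 81, 243 — successive powers of 3.
So the missing entry in track A is 78.

78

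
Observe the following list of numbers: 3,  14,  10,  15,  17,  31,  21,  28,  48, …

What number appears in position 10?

Reading positions in blocks of 4 reveals the pattern AABB — 2 tracks woven together.
Track A = 3, 14, 17, 31, 48: each term equals the sum of the previous two.
Track B = 10, 15, 21, 28: triangular numbers starting at T_4.
Position 10 → track A, term 6 = 79.

79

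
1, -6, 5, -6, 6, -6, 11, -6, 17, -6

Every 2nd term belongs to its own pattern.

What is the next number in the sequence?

Taking every 2nd term gives 2 separate tracks.
Track A: 1, 5, 6, 11, 17 (Fibonacci-style (each term is the sum of the two before it)).
Track B: -6, -6, -6, -6, -6 (the constant sequence -6).
The 11th slot belongs to track A; its 6th term is 28.

28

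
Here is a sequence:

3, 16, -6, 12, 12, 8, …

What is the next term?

Taking every 2nd term gives 2 separate tracks.
Stream A: 3, -6, 12 (a geometric progression (common ratio -2)).
Stream B: 16, 12, 8 (linear: a_n = 20 − 4·n).
Term 7 comes from stream A (its 4th entry): -24.

-24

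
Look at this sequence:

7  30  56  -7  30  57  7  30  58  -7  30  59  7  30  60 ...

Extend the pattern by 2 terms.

Split by position mod 3 into 3 tracks.
Subsequence A: 7, -7, 7, -7, 7 — alternating ±7.
Subsequence B: 30, 30, 30, 30, 30 — always 30.
Subsequence C: 56, 57, 58, 59, 60 — adding 1 each time.
Position 16 → subsequence A, term 6 = -7.
Position 17 falls in subsequence B as its term 6, giving 30.

-7, 30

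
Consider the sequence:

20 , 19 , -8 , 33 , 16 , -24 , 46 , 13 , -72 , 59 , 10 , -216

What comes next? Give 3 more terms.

Taking every 3rd term gives 3 separate tracks.
Track A: 20, 33, 46, 59. Arithmetic, step +13.
Track B: 19, 16, 13, 10. Linear: a_n = 22 − 3·n.
Track C: -8, -24, -72, -216. Geometric, ×3 each step.
Term 13 comes from track A (its 5th entry): 72.
Position 14 falls in track B as its term 5, giving 7.
Term 15 comes from track C (its 5th entry): -648.

72, 7, -648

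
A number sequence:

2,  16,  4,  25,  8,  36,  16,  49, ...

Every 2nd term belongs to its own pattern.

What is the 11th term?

Positions 1, 3, 5, … form one subsequence and positions 2, 4, 6, … form another.
Track A: 2, 4, 8, 16 (powers of 2).
Track B: 16, 25, 36, 49 (perfect squares starting at 4²).
The 11th slot belongs to track A; its 6th term is 64.

64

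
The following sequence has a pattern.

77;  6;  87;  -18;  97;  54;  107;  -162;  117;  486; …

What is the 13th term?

137

Split by position mod 2 into 2 tracks.
Stream A = 77, 87, 97, 107, 117: arithmetic with common difference +10.
Stream B = 6, -18, 54, -162, 486: multiplying by -3 each time.
Term 13 comes from stream A (its 7th entry): 137.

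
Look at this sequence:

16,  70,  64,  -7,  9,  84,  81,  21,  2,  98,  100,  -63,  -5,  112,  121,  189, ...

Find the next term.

-12

Split by position mod 4: positions 1, 5, 9, … form one track, and each other residue class forms its own.
Track A: 16, 9, 2, -5 — arithmetic with common difference −7.
Track B: 70, 84, 98, 112 — arithmetic, step +14.
Track C: 64, 81, 100, 121 — consecutive squares n² from n = 8.
Track D: -7, 21, -63, 189 — a geometric progression (common ratio -3).
The 17th slot belongs to track A; its 5th term is -12.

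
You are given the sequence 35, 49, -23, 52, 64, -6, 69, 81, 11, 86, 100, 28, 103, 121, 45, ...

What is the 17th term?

144

Split by position mod 3 into 3 tracks.
Track A is 35, 52, 69, 86, 103, which is adding 17 each time.
Track B is 49, 64, 81, 100, 121, which is consecutive squares n² from n = 7.
Track C is -23, -6, 11, 28, 45, which is arithmetic, step +17.
The 17th slot belongs to track B; its 6th term is 144.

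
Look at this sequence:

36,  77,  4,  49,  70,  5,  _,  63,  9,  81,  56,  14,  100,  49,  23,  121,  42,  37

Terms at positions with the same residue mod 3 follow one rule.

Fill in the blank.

64

Read the sequence 3 terms at a time; column i is its own pattern.
Track A: 36, 49, ?, 81, 100, 121 (consecutive squares n² from n = 6).
Track B: 77, 70, 63, 56, 49, 42 (arithmetic with common difference −7).
Track C: 4, 5, 9, 14, 23, 37 (Fibonacci-style (each term is the sum of the two before it)).
Track A's pattern makes the blank 64.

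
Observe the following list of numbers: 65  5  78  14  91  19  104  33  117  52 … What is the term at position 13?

Split by position mod 2 into 2 tracks.
Subsequence A is 65, 78, 91, 104, 117, which is arithmetic with common difference +13.
Subsequence B is 5, 14, 19, 33, 52, which is each term equals the sum of the previous two.
Position 13 falls in subsequence A as its term 7, giving 143.

143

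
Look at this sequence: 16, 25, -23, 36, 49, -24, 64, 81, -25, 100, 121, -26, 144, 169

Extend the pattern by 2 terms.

-27, 196

Positions follow the repeating pattern AAB; grouping by letter gives 2 tracks.
Subsequence A: 16, 25, 36, 49, 64, 81, 100, 121, 144, 169. The squares 4², 5², 6², ….
Subsequence B: -23, -24, -25, -26. Arithmetic, step −1.
Term 15 comes from subsequence B (its 5th entry): -27.
Position 16 falls in subsequence A as its term 11, giving 196.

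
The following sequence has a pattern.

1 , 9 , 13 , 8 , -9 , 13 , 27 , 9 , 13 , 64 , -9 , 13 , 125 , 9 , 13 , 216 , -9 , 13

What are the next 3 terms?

Read the sequence 3 terms at a time; column i is its own pattern.
Track A = 1, 8, 27, 64, 125, 216: consecutive cubes n³ from n = 1.
Track B = 9, -9, 9, -9, 9, -9: alternating ±9.
Track C = 13, 13, 13, 13, 13, 13: the constant sequence 13.
Position 19 → track A, term 7 = 343.
Term 20 comes from track B (its 7th entry): 9.
Term 21 comes from track C (its 7th entry): 13.

343, 9, 13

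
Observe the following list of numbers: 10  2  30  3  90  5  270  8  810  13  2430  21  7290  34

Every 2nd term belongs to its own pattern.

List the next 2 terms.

21870, 55

The terms cycle through 2 interleaved subsequences.
Track A is 10, 30, 90, 270, 810, 2430, 7290, which is a geometric progression (common ratio 3).
Track B is 2, 3, 5, 8, 13, 21, 34, which is Fibonacci-style (each term is the sum of the two before it).
The 15th slot belongs to track A; its 8th term is 21870.
The 16th slot belongs to track B; its 8th term is 55.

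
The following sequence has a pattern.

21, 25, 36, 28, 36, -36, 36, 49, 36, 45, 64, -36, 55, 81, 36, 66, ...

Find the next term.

100

Read the sequence 3 terms at a time; column i is its own pattern.
Track A: 21, 28, 36, 45, 55, 66 — the triangular numbers T_6, T_7, ….
Track B: 25, 36, 49, 64, 81 — perfect squares starting at 5².
Track C: 36, -36, 36, -36, 36 — oscillating between 36 and -36.
Term 17 comes from track B (its 6th entry): 100.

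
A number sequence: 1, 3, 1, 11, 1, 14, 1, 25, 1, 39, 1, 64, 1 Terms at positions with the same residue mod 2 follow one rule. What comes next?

103

The terms cycle through 2 interleaved subsequences.
Subsequence A: 1, 1, 1, 1, 1, 1, 1 — constant 1.
Subsequence B: 3, 11, 14, 25, 39, 64 — each term equals the sum of the previous two.
The 14th slot belongs to subsequence B; its 7th term is 103.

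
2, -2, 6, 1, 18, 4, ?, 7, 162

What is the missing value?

The terms cycle through 2 interleaved subsequences.
Track A is 2, 6, 18, ?, 162, which is geometric, ×3 each step.
Track B is -2, 1, 4, 7, which is adding 3 each time.
Track A's pattern makes the blank 54.

54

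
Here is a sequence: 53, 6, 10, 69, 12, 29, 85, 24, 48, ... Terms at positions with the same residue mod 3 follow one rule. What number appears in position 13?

117

Split by position mod 3 into 3 tracks.
Subsequence A = 53, 69, 85: adding 16 each time.
Subsequence B = 6, 12, 24: multiplying by 2 each time.
Subsequence C = 10, 29, 48: arithmetic with common difference +19.
Term 13 comes from subsequence A (its 5th entry): 117.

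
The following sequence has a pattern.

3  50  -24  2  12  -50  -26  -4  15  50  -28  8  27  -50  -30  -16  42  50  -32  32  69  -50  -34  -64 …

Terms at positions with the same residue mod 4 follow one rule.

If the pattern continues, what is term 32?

Taking every 4th term gives 4 separate tracks.
Subsequence A: 3, 12, 15, 27, 42, 69 — a Fibonacci-like recurrence a_n = a_{n-1} + a_{n-2}.
Subsequence B: 50, -50, 50, -50, 50, -50 — the oscillation 50·(−1)^(n+1).
Subsequence C: -24, -26, -28, -30, -32, -34 — linear: a_n = -22 − 2·n.
Subsequence D: 2, -4, 8, -16, 32, -64 — geometric, ×-2 each step.
The 32nd slot belongs to subsequence D; its 8th term is -256.

-256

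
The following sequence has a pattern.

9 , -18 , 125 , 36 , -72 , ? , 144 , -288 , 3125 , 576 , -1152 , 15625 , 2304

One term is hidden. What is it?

The slot pattern repeats as AAB (period 3), so there are 2 interleaved tracks.
Subsequence A = 9, -18, 36, -72, 144, -288, 576, -1152, 2304: geometric, ×-2 each step.
Subsequence B = 125, ?, 3125, 15625: powers of 5.
Subsequence B's pattern makes the blank 625.

625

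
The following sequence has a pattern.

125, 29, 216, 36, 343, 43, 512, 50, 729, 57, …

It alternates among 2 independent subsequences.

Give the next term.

The terms cycle through 2 interleaved subsequences.
Stream A: 125, 216, 343, 512, 729 — perfect cubes starting at 5³.
Stream B: 29, 36, 43, 50, 57 — linear: a_n = 22 + 7·n.
Position 11 → stream A, term 6 = 1000.

1000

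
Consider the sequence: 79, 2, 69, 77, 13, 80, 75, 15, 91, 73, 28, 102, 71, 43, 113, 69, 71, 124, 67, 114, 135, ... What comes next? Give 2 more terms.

65, 185

Split by position mod 3 into 3 tracks.
Subsequence A: 79, 77, 75, 73, 71, 69, 67 — linear: a_n = 81 − 2·n.
Subsequence B: 2, 13, 15, 28, 43, 71, 114 — a Fibonacci-like recurrence a_n = a_{n-1} + a_{n-2}.
Subsequence C: 69, 80, 91, 102, 113, 124, 135 — arithmetic with common difference +11.
Position 22 → subsequence A, term 8 = 65.
Term 23 comes from subsequence B (its 8th entry): 185.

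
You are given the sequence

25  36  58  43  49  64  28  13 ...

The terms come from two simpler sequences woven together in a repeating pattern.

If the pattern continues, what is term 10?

100

The slot pattern repeats as AABB (period 4), so there are 2 interleaved tracks.
Subsequence A = 25, 36, 49, 64: perfect squares starting at 5².
Subsequence B = 58, 43, 28, 13: subtracting 15 each time.
Position 10 falls in subsequence A as its term 6, giving 100.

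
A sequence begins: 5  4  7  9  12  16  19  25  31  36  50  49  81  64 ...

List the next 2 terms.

The terms cycle through 2 interleaved subsequences.
Stream A: 5, 7, 12, 19, 31, 50, 81 (a Fibonacci-like recurrence a_n = a_{n-1} + a_{n-2}).
Stream B: 4, 9, 16, 25, 36, 49, 64 (the squares 2², 3², 4², …).
The 15th slot belongs to stream A; its 8th term is 131.
Position 16 → stream B, term 8 = 81.

131, 81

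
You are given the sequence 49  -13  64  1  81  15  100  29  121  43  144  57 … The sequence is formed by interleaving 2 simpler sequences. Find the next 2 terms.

The terms cycle through 2 interleaved subsequences.
Stream A is 49, 64, 81, 100, 121, 144, which is the squares 7², 8², 9², ….
Stream B is -13, 1, 15, 29, 43, 57, which is arithmetic with common difference +14.
Position 13 falls in stream A as its term 7, giving 169.
Position 14 falls in stream B as its term 7, giving 71.

169, 71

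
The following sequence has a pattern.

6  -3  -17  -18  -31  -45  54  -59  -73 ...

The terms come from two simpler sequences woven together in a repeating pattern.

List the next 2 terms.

Positions follow the repeating pattern ABB; grouping by letter gives 2 tracks.
Track A = 6, -18, 54: geometric with ratio -3.
Track B = -3, -17, -31, -45, -59, -73: linear: a_n = 11 − 14·n.
Position 10 falls in track A as its term 4, giving -162.
Position 11 falls in track B as its term 7, giving -87.

-162, -87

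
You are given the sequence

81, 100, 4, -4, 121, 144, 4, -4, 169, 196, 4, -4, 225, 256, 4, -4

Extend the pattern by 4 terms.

Positions follow the repeating pattern AABB; grouping by letter gives 2 tracks.
Stream A: 81, 100, 121, 144, 169, 196, 225, 256 — the squares 9², 10², 11², ….
Stream B: 4, -4, 4, -4, 4, -4, 4, -4 — the oscillation 4·(−1)^(n+1).
The 17th slot belongs to stream A; its 9th term is 289.
Term 18 comes from stream A (its 10th entry): 324.
Position 19 falls in stream B as its term 9, giving 4.
Position 20 → stream B, term 10 = -4.

289, 324, 4, -4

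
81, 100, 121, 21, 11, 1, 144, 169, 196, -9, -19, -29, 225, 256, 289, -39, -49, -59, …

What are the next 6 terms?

324, 361, 400, -69, -79, -89

Reading positions in blocks of 6 reveals the pattern AAABBB — 2 tracks woven together.
Stream A = 81, 100, 121, 144, 169, 196, 225, 256, 289: the squares 9², 10², 11², ….
Stream B = 21, 11, 1, -9, -19, -29, -39, -49, -59: arithmetic, step −10.
Term 19 comes from stream A (its 10th entry): 324.
Position 20 → stream A, term 11 = 361.
The 21st slot belongs to stream A; its 12th term is 400.
Position 22 falls in stream B as its term 10, giving -69.
The 23rd slot belongs to stream B; its 11th term is -79.
The 24th slot belongs to stream B; its 12th term is -89.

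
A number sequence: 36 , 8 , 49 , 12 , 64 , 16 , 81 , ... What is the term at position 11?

Positions 1, 3, 5, … form one subsequence and positions 2, 4, 6, … form another.
Stream A = 36, 49, 64, 81: consecutive squares n² from n = 6.
Stream B = 8, 12, 16: arithmetic, step +4.
Position 11 falls in stream A as its term 6, giving 121.

121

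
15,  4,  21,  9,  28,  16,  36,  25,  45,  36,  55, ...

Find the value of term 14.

Positions 1, 3, 5, … form one subsequence and positions 2, 4, 6, … form another.
Subsequence A: 15, 21, 28, 36, 45, 55. Triangular numbers n(n+1)/2 for n = 5, 6, ….
Subsequence B: 4, 9, 16, 25, 36. Consecutive squares n² from n = 2.
Position 14 → subsequence B, term 7 = 64.

64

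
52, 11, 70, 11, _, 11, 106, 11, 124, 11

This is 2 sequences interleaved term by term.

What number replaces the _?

The terms cycle through 2 interleaved subsequences.
Stream A: 52, 70, ?, 106, 124 — arithmetic, step +18.
Stream B: 11, 11, 11, 11, 11 — the constant sequence 11.
The gap is stream A's term 3; the rule gives 88.

88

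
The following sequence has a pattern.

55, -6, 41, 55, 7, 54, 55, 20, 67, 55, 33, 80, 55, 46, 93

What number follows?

Read the sequence 3 terms at a time; column i is its own pattern.
Stream A: 55, 55, 55, 55, 55 (constant 55).
Stream B: -6, 7, 20, 33, 46 (arithmetic with common difference +13).
Stream C: 41, 54, 67, 80, 93 (arithmetic with common difference +13).
Term 16 comes from stream A (its 6th entry): 55.

55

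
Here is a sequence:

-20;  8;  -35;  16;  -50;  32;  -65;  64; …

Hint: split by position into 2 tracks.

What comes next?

-80

Split by position mod 2 into 2 tracks.
Track A = -20, -35, -50, -65: linear: a_n = -5 − 15·n.
Track B = 8, 16, 32, 64: powers 2^3, 2^4, 2^5, ….
The 9th slot belongs to track A; its 5th term is -80.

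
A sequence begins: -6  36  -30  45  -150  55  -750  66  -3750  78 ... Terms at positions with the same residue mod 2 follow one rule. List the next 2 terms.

-18750, 91

Odd-indexed and even-indexed terms follow separate rules.
Track A: -6, -30, -150, -750, -3750. Geometric, ×5 each step.
Track B: 36, 45, 55, 66, 78. Triangular numbers n(n+1)/2 for n = 8, 9, ….
Term 11 comes from track A (its 6th entry): -18750.
The 12th slot belongs to track B; its 6th term is 91.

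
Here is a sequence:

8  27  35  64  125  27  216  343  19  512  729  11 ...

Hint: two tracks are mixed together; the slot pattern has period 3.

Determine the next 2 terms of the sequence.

Reading positions in blocks of 3 reveals the pattern AAB — 2 tracks woven together.
Track A: 8, 27, 64, 125, 216, 343, 512, 729. Perfect cubes starting at 2³.
Track B: 35, 27, 19, 11. Arithmetic, step −8.
Term 13 comes from track A (its 9th entry): 1000.
Position 14 falls in track A as its term 10, giving 1331.

1000, 1331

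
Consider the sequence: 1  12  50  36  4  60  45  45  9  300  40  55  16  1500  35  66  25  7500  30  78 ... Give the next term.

The terms cycle through 4 interleaved subsequences.
Subsequence A: 1, 4, 9, 16, 25 (consecutive squares n² from n = 1).
Subsequence B: 12, 60, 300, 1500, 7500 (multiplying by 5 each time).
Subsequence C: 50, 45, 40, 35, 30 (arithmetic, step −5).
Subsequence D: 36, 45, 55, 66, 78 (triangular numbers starting at T_8).
Position 21 → subsequence A, term 6 = 36.

36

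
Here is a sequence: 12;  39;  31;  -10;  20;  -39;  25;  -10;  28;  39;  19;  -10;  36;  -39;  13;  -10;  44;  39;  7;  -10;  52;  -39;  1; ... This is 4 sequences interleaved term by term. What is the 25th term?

Taking every 4th term gives 4 separate tracks.
Track A is 12, 20, 28, 36, 44, 52, which is arithmetic, step +8.
Track B is 39, -39, 39, -39, 39, -39, which is alternating ±39.
Track C is 31, 25, 19, 13, 7, 1, which is linear: a_n = 37 − 6·n.
Track D is -10, -10, -10, -10, -10, which is always -10.
Position 25 → track A, term 7 = 60.

60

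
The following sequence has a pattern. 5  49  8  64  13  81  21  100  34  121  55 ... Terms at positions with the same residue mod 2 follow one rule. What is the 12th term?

144

Split by position mod 2 into 2 tracks.
Track A is 5, 8, 13, 21, 34, 55, which is each term equals the sum of the previous two.
Track B is 49, 64, 81, 100, 121, which is perfect squares starting at 7².
Position 12 → track B, term 6 = 144.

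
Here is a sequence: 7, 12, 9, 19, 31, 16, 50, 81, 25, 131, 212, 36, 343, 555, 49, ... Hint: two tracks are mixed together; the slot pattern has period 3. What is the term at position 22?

The slot pattern repeats as AAB (period 3), so there are 2 interleaved tracks.
Stream A: 7, 12, 19, 31, 50, 81, 131, 212, 343, 555 — Fibonacci-style (each term is the sum of the two before it).
Stream B: 9, 16, 25, 36, 49 — the squares 3², 4², 5², ….
Position 22 → stream A, term 15 = 6155.

6155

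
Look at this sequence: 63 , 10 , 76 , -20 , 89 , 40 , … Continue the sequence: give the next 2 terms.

Odd-indexed and even-indexed terms follow separate rules.
Track A = 63, 76, 89: arithmetic, step +13.
Track B = 10, -20, 40: a geometric progression (common ratio -2).
The 7th slot belongs to track A; its 4th term is 102.
Term 8 comes from track B (its 4th entry): -80.

102, -80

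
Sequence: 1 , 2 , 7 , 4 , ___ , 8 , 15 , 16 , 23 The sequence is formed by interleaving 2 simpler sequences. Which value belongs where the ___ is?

8

Positions 1, 3, 5, … form one subsequence and positions 2, 4, 6, … form another.
Subsequence A = 1, 7, ?, 15, 23: a Fibonacci-like recurrence a_n = a_{n-1} + a_{n-2}.
Subsequence B = 2, 4, 8, 16: successive powers of 2.
Subsequence A's pattern makes the blank 8.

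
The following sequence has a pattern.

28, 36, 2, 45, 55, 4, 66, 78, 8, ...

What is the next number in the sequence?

91

The slot pattern repeats as AAB (period 3), so there are 2 interleaved tracks.
Track A = 28, 36, 45, 55, 66, 78: triangular numbers starting at T_7.
Track B = 2, 4, 8: powers of 2.
Position 10 → track A, term 7 = 91.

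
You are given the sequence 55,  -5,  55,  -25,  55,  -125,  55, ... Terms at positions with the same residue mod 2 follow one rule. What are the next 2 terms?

Taking every 2nd term gives 2 separate tracks.
Subsequence A: 55, 55, 55, 55 — always 55.
Subsequence B: -5, -25, -125 — geometric, ×5 each step.
Position 8 falls in subsequence B as its term 4, giving -625.
Term 9 comes from subsequence A (its 5th entry): 55.

-625, 55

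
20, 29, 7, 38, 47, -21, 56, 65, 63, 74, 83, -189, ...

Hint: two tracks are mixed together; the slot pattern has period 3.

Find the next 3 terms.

Reading positions in blocks of 3 reveals the pattern AAB — 2 tracks woven together.
Track A is 20, 29, 38, 47, 56, 65, 74, 83, which is adding 9 each time.
Track B is 7, -21, 63, -189, which is geometric, ×-3 each step.
Term 13 comes from track A (its 9th entry): 92.
Term 14 comes from track A (its 10th entry): 101.
Term 15 comes from track B (its 5th entry): 567.

92, 101, 567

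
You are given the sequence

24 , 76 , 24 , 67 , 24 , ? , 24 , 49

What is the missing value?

Split by position mod 2 into 2 tracks.
Subsequence A: 24, 24, 24, 24. Constant 24.
Subsequence B: 76, 67, ?, 49. Arithmetic with common difference −9.
The gap is subsequence B's term 3; the rule gives 58.

58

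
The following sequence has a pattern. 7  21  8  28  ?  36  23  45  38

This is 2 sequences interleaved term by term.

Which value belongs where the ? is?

The terms cycle through 2 interleaved subsequences.
Track A = 7, 8, ?, 23, 38: each term equals the sum of the previous two.
Track B = 21, 28, 36, 45: triangular numbers starting at T_6.
Filling track A at index 3 by its rule yields 15.

15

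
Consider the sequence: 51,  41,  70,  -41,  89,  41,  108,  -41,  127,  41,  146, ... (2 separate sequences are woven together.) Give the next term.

-41

The terms cycle through 2 interleaved subsequences.
Track A: 51, 70, 89, 108, 127, 146 (adding 19 each time).
Track B: 41, -41, 41, -41, 41 (oscillating between 41 and -41).
The 12th slot belongs to track B; its 6th term is -41.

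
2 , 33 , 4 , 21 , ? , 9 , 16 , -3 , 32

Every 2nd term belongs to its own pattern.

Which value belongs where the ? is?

Odd-indexed and even-indexed terms follow separate rules.
Stream A: 2, 4, ?, 16, 32. Powers of 2.
Stream B: 33, 21, 9, -3. Arithmetic, step −12.
Stream A's pattern makes the blank 8.

8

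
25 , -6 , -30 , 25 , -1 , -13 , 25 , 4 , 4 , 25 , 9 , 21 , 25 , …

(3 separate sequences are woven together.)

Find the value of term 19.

Split by position mod 3: positions 1, 4, 7, … form one track, and each other residue class forms its own.
Subsequence A is 25, 25, 25, 25, 25, which is always 25.
Subsequence B is -6, -1, 4, 9, which is arithmetic, step +5.
Subsequence C is -30, -13, 4, 21, which is arithmetic, step +17.
Position 19 falls in subsequence A as its term 7, giving 25.

25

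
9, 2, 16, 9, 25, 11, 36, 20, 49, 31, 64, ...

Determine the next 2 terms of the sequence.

Split by position mod 2 into 2 tracks.
Subsequence A: 9, 16, 25, 36, 49, 64 — perfect squares starting at 3².
Subsequence B: 2, 9, 11, 20, 31 — each term equals the sum of the previous two.
Position 12 falls in subsequence B as its term 6, giving 51.
The 13th slot belongs to subsequence A; its 7th term is 81.

51, 81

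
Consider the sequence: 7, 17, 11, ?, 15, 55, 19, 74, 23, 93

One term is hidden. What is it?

Split by position mod 2 into 2 tracks.
Subsequence A is 7, 11, 15, 19, 23, which is arithmetic with common difference +4.
Subsequence B is 17, ?, 55, 74, 93, which is linear: a_n = -2 + 19·n.
Subsequence B's pattern makes the blank 36.

36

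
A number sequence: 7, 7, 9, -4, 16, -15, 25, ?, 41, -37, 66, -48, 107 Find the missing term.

-26

Taking every 2nd term gives 2 separate tracks.
Stream A is 7, 9, 16, 25, 41, 66, 107, which is each term equals the sum of the previous two.
Stream B is 7, -4, -15, ?, -37, -48, which is linear: a_n = 18 − 11·n.
The gap is stream B's term 4; the rule gives -26.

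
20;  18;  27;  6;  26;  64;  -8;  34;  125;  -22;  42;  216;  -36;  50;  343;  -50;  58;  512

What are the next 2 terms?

-64, 66

Taking every 3rd term gives 3 separate tracks.
Subsequence A: 20, 6, -8, -22, -36, -50 — linear: a_n = 34 − 14·n.
Subsequence B: 18, 26, 34, 42, 50, 58 — adding 8 each time.
Subsequence C: 27, 64, 125, 216, 343, 512 — the cubes 3³, 4³, 5³, ….
Position 19 → subsequence A, term 7 = -64.
Position 20 falls in subsequence B as its term 7, giving 66.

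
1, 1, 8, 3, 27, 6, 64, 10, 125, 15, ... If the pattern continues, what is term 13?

343

Positions 1, 3, 5, … form one subsequence and positions 2, 4, 6, … form another.
Subsequence A is 1, 8, 27, 64, 125, which is perfect cubes starting at 1³.
Subsequence B is 1, 3, 6, 10, 15, which is triangular numbers n(n+1)/2 for n = 1, 2, ….
The 13th slot belongs to subsequence A; its 7th term is 343.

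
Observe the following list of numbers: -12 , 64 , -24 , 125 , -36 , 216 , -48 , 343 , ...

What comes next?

Odd-indexed and even-indexed terms follow separate rules.
Track A: -12, -24, -36, -48 — arithmetic with common difference −12.
Track B: 64, 125, 216, 343 — consecutive cubes n³ from n = 4.
Term 9 comes from track A (its 5th entry): -60.

-60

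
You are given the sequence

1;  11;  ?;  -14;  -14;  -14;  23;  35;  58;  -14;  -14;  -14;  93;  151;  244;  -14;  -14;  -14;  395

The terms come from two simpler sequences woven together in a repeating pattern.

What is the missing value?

12

Reading positions in blocks of 6 reveals the pattern AAABBB — 2 tracks woven together.
Track A = 1, 11, ?, 23, 35, 58, 93, 151, 244, 395: a Fibonacci-like recurrence a_n = a_{n-1} + a_{n-2}.
Track B = -14, -14, -14, -14, -14, -14, -14, -14, -14: constant -14.
The gap is track A's term 3; the rule gives 12.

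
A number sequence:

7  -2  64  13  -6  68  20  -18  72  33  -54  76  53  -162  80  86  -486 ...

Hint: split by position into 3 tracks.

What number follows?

84

The terms cycle through 3 interleaved subsequences.
Stream A: 7, 13, 20, 33, 53, 86. Fibonacci-style (each term is the sum of the two before it).
Stream B: -2, -6, -18, -54, -162, -486. Multiplying by 3 each time.
Stream C: 64, 68, 72, 76, 80. Arithmetic, step +4.
Position 18 → stream C, term 6 = 84.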